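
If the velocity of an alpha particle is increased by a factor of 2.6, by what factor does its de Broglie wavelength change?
The wavelength decreases by a factor of 2.6.

From λ = h/(mv), the wavelength is inversely proportional to velocity:

λ ∝ 1/v

If v → 2.6v, then λ → λ/2.6

When velocity is increased by a factor of 2.6, the wavelength decreases by a factor of 2.6.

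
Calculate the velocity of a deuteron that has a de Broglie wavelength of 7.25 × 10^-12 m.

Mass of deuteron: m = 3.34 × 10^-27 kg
2.74 × 10^4 m/s

From the de Broglie relation λ = h/(mv), we solve for v:

v = h/(mλ)
v = (6.626 × 10^-34 J·s) / (3.34 × 10^-27 kg × 7.25 × 10^-12 m)
v = 2.74 × 10^4 m/s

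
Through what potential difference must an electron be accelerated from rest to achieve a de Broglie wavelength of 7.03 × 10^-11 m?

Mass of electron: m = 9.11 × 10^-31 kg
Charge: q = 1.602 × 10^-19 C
304 V

From λ = h/√(2mqV), we solve for V:

λ² = h²/(2mqV)
V = h²/(2mqλ²)
V = (6.626 × 10^-34 J·s)² / (2 × 9.11 × 10^-31 kg × 1.602 × 10^-19 C × (7.03 × 10^-11 m)²)
V = 304 V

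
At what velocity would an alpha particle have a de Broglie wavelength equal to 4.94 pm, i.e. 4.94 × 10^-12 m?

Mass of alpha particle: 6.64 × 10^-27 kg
2.02 × 10^4 m/s

From λ = h/(mv), solve for v:

v = h/(mλ)
v = (6.626 × 10^-34 J·s) / (6.64 × 10^-27 kg × 4.94 × 10^-12 m)
v = 2.02 × 10^4 m/s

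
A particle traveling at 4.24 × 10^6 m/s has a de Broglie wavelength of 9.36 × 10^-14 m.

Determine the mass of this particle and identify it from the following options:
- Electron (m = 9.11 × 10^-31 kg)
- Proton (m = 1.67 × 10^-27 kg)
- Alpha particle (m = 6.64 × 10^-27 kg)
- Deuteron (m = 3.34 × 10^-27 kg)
The particle is a proton.

From λ = h/(mv), solve for mass:

m = h/(λv)
m = (6.626 × 10^-34 J·s) / (9.36 × 10^-14 m × 4.24 × 10^6 m/s)
m = 1.67 × 10^-27 kg

Comparing with the listed masses, this is closest to a proton.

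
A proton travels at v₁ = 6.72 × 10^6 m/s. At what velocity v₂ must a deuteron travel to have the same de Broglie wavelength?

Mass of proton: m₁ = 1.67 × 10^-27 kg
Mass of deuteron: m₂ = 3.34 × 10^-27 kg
v₂ = 3.36 × 10^6 m/s

For equal de Broglie wavelengths: λ₁ = λ₂

h/(m₁v₁) = h/(m₂v₂)
m₁v₁ = m₂v₂
v₂ = v₁ · (m₁/m₂)

v₂ = 6.72 × 10^6 m/s × (1.67 × 10^-27 kg / 3.34 × 10^-27 kg)
v₂ = 3.36 × 10^6 m/s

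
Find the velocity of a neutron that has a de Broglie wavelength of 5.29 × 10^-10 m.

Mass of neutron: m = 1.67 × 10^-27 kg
7.50 × 10^2 m/s

From the de Broglie relation λ = h/(mv), we solve for v:

v = h/(mλ)
v = (6.626 × 10^-34 J·s) / (1.67 × 10^-27 kg × 5.29 × 10^-10 m)
v = 7.50 × 10^2 m/s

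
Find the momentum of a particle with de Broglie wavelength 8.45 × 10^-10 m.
7.84 × 10^-25 kg·m/s

From the de Broglie relation λ = h/p, we solve for p:

p = h/λ
p = (6.626 × 10^-34 J·s) / (8.45 × 10^-10 m)
p = 7.84 × 10^-25 kg·m/s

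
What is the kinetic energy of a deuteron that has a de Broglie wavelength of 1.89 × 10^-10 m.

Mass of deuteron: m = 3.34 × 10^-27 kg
1.84 × 10^-21 J (or 0.0115 eV)

From λ = h/√(2mKE), we solve for KE:

λ² = h²/(2mKE)
KE = h²/(2mλ²)
KE = (6.626 × 10^-34 J·s)² / (2 × 3.34 × 10^-27 kg × (1.89 × 10^-10 m)²)
KE = 1.84 × 10^-21 J
KE = 0.0115 eV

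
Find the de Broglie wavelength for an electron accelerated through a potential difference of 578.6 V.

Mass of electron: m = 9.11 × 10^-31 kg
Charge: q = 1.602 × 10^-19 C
5.10 × 10^-11 m

When a particle is accelerated through voltage V, it gains kinetic energy KE = qV.

The de Broglie wavelength is then λ = h/√(2mqV):

λ = h/√(2mqV)
λ = (6.626 × 10^-34 J·s) / √(2 × 9.11 × 10^-31 kg × 1.602 × 10^-19 C × 578.6 V)
λ = 5.10 × 10^-11 m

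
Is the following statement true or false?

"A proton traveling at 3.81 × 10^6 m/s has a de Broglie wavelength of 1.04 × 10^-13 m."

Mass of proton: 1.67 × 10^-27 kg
True

The claim is correct.

Using λ = h/(mv):
λ = (6.626 × 10^-34 J·s) / (1.67 × 10^-27 kg × 3.81 × 10^6 m/s)
λ = 1.04 × 10^-13 m

This matches the claimed value.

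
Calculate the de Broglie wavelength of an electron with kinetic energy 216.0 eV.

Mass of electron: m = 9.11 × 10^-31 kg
8.34 × 10^-11 m

Using λ = h/√(2mKE):

First convert KE to Joules: KE = 216.0 eV = 3.461 × 10^-17 J

λ = h/√(2mKE)
λ = (6.626 × 10^-34 J·s) / √(2 × 9.11 × 10^-31 kg × 3.461 × 10^-17 J)
λ = 8.34 × 10^-11 m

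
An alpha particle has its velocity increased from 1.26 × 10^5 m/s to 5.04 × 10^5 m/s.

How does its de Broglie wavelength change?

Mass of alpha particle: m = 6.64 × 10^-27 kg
The wavelength decreases by a factor of 4.

Using λ = h/(mv):

Initial wavelength: λ₁ = h/(mv₁) = 7.92 × 10^-13 m
Final wavelength: λ₂ = h/(mv₂) = 1.98 × 10^-13 m

Since λ ∝ 1/v, when velocity increases by a factor of 4, the wavelength decreases by a factor of 4.

λ₂/λ₁ = v₁/v₂ = 1/4

The wavelength decreases by a factor of 4.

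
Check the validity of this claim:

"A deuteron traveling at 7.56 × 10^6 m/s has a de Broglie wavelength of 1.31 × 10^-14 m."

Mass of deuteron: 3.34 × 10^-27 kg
False

The claim is incorrect.

Using λ = h/(mv):
λ = (6.626 × 10^-34 J·s) / (3.34 × 10^-27 kg × 7.56 × 10^6 m/s)
λ = 2.62 × 10^-14 m

The actual wavelength differs from the claimed 1.31 × 10^-14 m.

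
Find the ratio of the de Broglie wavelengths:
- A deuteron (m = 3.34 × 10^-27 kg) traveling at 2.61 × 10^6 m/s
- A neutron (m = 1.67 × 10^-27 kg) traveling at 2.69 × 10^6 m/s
λ₁/λ₂ = 0.515

Using λ = h/(mv):

λ₁ = h/(m₁v₁) = 7.60 × 10^-14 m
λ₂ = h/(m₂v₂) = 1.47 × 10^-13 m

Ratio λ₁/λ₂ = (m₂v₂)/(m₁v₁)
         = (1.67 × 10^-27 kg × 2.69 × 10^6 m/s) / (3.34 × 10^-27 kg × 2.61 × 10^6 m/s)
         = 0.515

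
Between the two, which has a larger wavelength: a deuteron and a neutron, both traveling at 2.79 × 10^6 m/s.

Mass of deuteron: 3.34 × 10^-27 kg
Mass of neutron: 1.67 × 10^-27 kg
The neutron has the longer wavelength.

Using λ = h/(mv), since both particles have the same velocity, the wavelength depends only on mass.

For deuteron: λ₁ = h/(m₁v) = 7.11 × 10^-14 m
For neutron: λ₂ = h/(m₂v) = 1.42 × 10^-13 m

Since λ ∝ 1/m at constant velocity, the lighter particle has the longer wavelength.

The neutron has the longer de Broglie wavelength.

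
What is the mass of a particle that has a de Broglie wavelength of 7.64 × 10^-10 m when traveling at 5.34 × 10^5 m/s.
1.62 × 10^-30 kg

From the de Broglie relation λ = h/(mv), we solve for m:

m = h/(λv)
m = (6.626 × 10^-34 J·s) / (7.64 × 10^-10 m × 5.34 × 10^5 m/s)
m = 1.62 × 10^-30 kg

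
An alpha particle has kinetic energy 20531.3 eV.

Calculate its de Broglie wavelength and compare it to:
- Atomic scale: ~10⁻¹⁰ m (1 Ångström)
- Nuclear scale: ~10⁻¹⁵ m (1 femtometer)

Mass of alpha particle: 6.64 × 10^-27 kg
λ = 1.00 × 10^-13 m, which is between nuclear and atomic scales.

Using λ = h/√(2mKE):

KE = 20531.3 eV = 3.289 × 10^-15 J

λ = h/√(2mKE)
λ = (6.626 × 10^-34 J·s) / √(2 × 6.64 × 10^-27 kg × 3.289 × 10^-15 J)
λ = 1.00 × 10^-13 m

Comparison:
- Atomic scale (10⁻¹⁰ m): λ is 0.001× this size
- Nuclear scale (10⁻¹⁵ m): λ is 1e+02× this size

The wavelength is between nuclear and atomic scales.

This wavelength is appropriate for probing atomic structure but too large for nuclear physics experiments.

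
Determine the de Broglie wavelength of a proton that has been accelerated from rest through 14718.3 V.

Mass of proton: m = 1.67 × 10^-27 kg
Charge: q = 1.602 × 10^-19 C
2.36 × 10^-13 m

When a particle is accelerated through voltage V, it gains kinetic energy KE = qV.

The de Broglie wavelength is then λ = h/√(2mqV):

λ = h/√(2mqV)
λ = (6.626 × 10^-34 J·s) / √(2 × 1.67 × 10^-27 kg × 1.602 × 10^-19 C × 14718.3 V)
λ = 2.36 × 10^-13 m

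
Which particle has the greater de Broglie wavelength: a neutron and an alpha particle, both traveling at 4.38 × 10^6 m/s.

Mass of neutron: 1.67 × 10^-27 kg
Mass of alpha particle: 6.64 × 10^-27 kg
The neutron has the longer wavelength.

Using λ = h/(mv), since both particles have the same velocity, the wavelength depends only on mass.

For neutron: λ₁ = h/(m₁v) = 9.06 × 10^-14 m
For alpha particle: λ₂ = h/(m₂v) = 2.28 × 10^-14 m

Since λ ∝ 1/m at constant velocity, the lighter particle has the longer wavelength.

The neutron has the longer de Broglie wavelength.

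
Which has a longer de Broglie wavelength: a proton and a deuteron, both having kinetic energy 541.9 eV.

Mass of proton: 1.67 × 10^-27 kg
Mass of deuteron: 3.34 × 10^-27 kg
The proton has the longer wavelength.

Using λ = h/√(2mKE):

For proton: λ₁ = h/√(2m₁KE) = 1.23 × 10^-12 m
For deuteron: λ₂ = h/√(2m₂KE) = 8.70 × 10^-13 m

Since λ ∝ 1/√m at constant kinetic energy, the lighter particle has the longer wavelength.

The proton has the longer de Broglie wavelength.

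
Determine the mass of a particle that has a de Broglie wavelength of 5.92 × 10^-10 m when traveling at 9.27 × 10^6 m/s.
1.21 × 10^-31 kg

From the de Broglie relation λ = h/(mv), we solve for m:

m = h/(λv)
m = (6.626 × 10^-34 J·s) / (5.92 × 10^-10 m × 9.27 × 10^6 m/s)
m = 1.21 × 10^-31 kg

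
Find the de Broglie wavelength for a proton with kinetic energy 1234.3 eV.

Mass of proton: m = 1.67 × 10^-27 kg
8.15 × 10^-13 m

Using λ = h/√(2mKE):

First convert KE to Joules: KE = 1234.3 eV = 1.978 × 10^-16 J

λ = h/√(2mKE)
λ = (6.626 × 10^-34 J·s) / √(2 × 1.67 × 10^-27 kg × 1.978 × 10^-16 J)
λ = 8.15 × 10^-13 m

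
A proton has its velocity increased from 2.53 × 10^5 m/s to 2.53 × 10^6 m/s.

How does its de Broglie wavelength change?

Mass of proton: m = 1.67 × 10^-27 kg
The wavelength decreases by a factor of 10.

Using λ = h/(mv):

Initial wavelength: λ₁ = h/(mv₁) = 1.57 × 10^-12 m
Final wavelength: λ₂ = h/(mv₂) = 1.57 × 10^-13 m

Since λ ∝ 1/v, when velocity increases by a factor of 10, the wavelength decreases by a factor of 10.

λ₂/λ₁ = v₁/v₂ = 1/10

The wavelength decreases by a factor of 10.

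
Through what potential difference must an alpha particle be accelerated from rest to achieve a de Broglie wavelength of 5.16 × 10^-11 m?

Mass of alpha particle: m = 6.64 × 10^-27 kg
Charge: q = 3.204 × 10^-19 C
3.88 × 10^-2 V

From λ = h/√(2mqV), we solve for V:

λ² = h²/(2mqV)
V = h²/(2mqλ²)
V = (6.626 × 10^-34 J·s)² / (2 × 6.64 × 10^-27 kg × 3.204 × 10^-19 C × (5.16 × 10^-11 m)²)
V = 3.88 × 10^-2 V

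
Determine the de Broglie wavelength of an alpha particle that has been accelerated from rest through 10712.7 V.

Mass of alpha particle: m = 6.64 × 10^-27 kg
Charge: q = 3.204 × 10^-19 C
9.81 × 10^-14 m

When a particle is accelerated through voltage V, it gains kinetic energy KE = qV.

The de Broglie wavelength is then λ = h/√(2mqV):

λ = h/√(2mqV)
λ = (6.626 × 10^-34 J·s) / √(2 × 6.64 × 10^-27 kg × 3.204 × 10^-19 C × 10712.7 V)
λ = 9.81 × 10^-14 m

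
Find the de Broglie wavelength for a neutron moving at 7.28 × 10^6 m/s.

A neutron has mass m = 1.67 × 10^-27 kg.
5.45 × 10^-14 m

Using the de Broglie relation λ = h/(mv):

λ = h/(mv)
λ = (6.626 × 10^-34 J·s) / (1.67 × 10^-27 kg × 7.28 × 10^6 m/s)
λ = 5.45 × 10^-14 m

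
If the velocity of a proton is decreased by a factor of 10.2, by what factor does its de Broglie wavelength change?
The wavelength increases by a factor of 10.2.

From λ = h/(mv), the wavelength is inversely proportional to velocity:

λ ∝ 1/v

If v → v/10.2, then λ → 10.2λ

When velocity is decreased by a factor of 10.2, the wavelength increases by a factor of 10.2.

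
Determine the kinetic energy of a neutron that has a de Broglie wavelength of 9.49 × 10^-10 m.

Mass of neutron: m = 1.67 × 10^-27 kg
1.46 × 10^-22 J (or 9.11 × 10^-4 eV)

From λ = h/√(2mKE), we solve for KE:

λ² = h²/(2mKE)
KE = h²/(2mλ²)
KE = (6.626 × 10^-34 J·s)² / (2 × 1.67 × 10^-27 kg × (9.49 × 10^-10 m)²)
KE = 1.46 × 10^-22 J
KE = 9.11 × 10^-4 eV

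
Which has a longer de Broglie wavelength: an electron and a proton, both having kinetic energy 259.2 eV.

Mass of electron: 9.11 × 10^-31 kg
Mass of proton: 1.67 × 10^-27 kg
The electron has the longer wavelength.

Using λ = h/√(2mKE):

For electron: λ₁ = h/√(2m₁KE) = 7.62 × 10^-11 m
For proton: λ₂ = h/√(2m₂KE) = 1.78 × 10^-12 m

Since λ ∝ 1/√m at constant kinetic energy, the lighter particle has the longer wavelength.

The electron has the longer de Broglie wavelength.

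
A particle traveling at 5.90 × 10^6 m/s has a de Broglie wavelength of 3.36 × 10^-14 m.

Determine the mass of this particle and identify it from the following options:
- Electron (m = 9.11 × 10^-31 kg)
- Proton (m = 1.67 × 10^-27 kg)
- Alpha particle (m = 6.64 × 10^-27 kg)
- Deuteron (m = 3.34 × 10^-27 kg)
The particle is a deuteron.

From λ = h/(mv), solve for mass:

m = h/(λv)
m = (6.626 × 10^-34 J·s) / (3.36 × 10^-14 m × 5.90 × 10^6 m/s)
m = 3.34 × 10^-27 kg

Comparing with the listed masses, this is closest to a deuteron.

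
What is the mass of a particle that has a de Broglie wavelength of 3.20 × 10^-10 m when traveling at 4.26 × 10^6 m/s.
4.86 × 10^-31 kg

From the de Broglie relation λ = h/(mv), we solve for m:

m = h/(λv)
m = (6.626 × 10^-34 J·s) / (3.20 × 10^-10 m × 4.26 × 10^6 m/s)
m = 4.86 × 10^-31 kg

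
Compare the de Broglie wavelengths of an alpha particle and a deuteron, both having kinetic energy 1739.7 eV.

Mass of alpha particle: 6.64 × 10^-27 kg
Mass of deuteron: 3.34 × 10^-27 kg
The deuteron has the longer wavelength.

Using λ = h/√(2mKE):

For alpha particle: λ₁ = h/√(2m₁KE) = 3.44 × 10^-13 m
For deuteron: λ₂ = h/√(2m₂KE) = 4.86 × 10^-13 m

Since λ ∝ 1/√m at constant kinetic energy, the lighter particle has the longer wavelength.

The deuteron has the longer de Broglie wavelength.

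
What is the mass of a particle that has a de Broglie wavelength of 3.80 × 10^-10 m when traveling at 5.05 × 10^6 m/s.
3.45 × 10^-31 kg

From the de Broglie relation λ = h/(mv), we solve for m:

m = h/(λv)
m = (6.626 × 10^-34 J·s) / (3.80 × 10^-10 m × 5.05 × 10^6 m/s)
m = 3.45 × 10^-31 kg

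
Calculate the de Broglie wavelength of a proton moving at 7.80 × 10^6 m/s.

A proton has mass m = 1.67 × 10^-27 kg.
5.09 × 10^-14 m

Using the de Broglie relation λ = h/(mv):

λ = h/(mv)
λ = (6.626 × 10^-34 J·s) / (1.67 × 10^-27 kg × 7.80 × 10^6 m/s)
λ = 5.09 × 10^-14 m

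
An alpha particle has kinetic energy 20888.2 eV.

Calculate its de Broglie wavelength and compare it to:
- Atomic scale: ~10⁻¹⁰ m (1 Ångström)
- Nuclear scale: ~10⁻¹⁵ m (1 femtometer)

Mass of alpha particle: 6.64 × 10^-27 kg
λ = 9.94 × 10^-14 m, which is between nuclear and atomic scales.

Using λ = h/√(2mKE):

KE = 20888.2 eV = 3.347 × 10^-15 J

λ = h/√(2mKE)
λ = (6.626 × 10^-34 J·s) / √(2 × 6.64 × 10^-27 kg × 3.347 × 10^-15 J)
λ = 9.94 × 10^-14 m

Comparison:
- Atomic scale (10⁻¹⁰ m): λ is 0.00099× this size
- Nuclear scale (10⁻¹⁵ m): λ is 99× this size

The wavelength is between nuclear and atomic scales.

This wavelength is appropriate for probing atomic structure but too large for nuclear physics experiments.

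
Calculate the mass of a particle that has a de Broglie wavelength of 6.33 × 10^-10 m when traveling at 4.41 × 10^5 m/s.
2.37 × 10^-30 kg

From the de Broglie relation λ = h/(mv), we solve for m:

m = h/(λv)
m = (6.626 × 10^-34 J·s) / (6.33 × 10^-10 m × 4.41 × 10^5 m/s)
m = 2.37 × 10^-30 kg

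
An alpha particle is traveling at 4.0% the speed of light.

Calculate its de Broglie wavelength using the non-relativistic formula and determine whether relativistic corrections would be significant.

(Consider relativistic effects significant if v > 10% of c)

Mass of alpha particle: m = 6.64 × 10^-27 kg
No, relativistic corrections are not needed.

Using the non-relativistic de Broglie formula λ = h/(mv):

v = 4.0% × c = 1.199 × 10^7 m/s

λ = h/(mv)
λ = (6.626 × 10^-34 J·s) / (6.64 × 10^-27 kg × 1.199 × 10^7 m/s)
λ = 8.32 × 10^-15 m

Since v = 4.0% of c < 10% of c, relativistic corrections are NOT significant and this non-relativistic result is a good approximation.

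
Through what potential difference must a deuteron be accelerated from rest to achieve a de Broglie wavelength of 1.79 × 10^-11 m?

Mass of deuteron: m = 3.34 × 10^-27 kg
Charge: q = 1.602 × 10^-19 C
1.28 V

From λ = h/√(2mqV), we solve for V:

λ² = h²/(2mqV)
V = h²/(2mqλ²)
V = (6.626 × 10^-34 J·s)² / (2 × 3.34 × 10^-27 kg × 1.602 × 10^-19 C × (1.79 × 10^-11 m)²)
V = 1.28 V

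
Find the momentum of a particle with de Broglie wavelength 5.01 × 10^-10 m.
1.32 × 10^-24 kg·m/s

From the de Broglie relation λ = h/p, we solve for p:

p = h/λ
p = (6.626 × 10^-34 J·s) / (5.01 × 10^-10 m)
p = 1.32 × 10^-24 kg·m/s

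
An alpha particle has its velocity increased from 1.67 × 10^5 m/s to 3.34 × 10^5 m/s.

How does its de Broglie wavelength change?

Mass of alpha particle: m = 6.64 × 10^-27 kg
The wavelength decreases by a factor of 2.

Using λ = h/(mv):

Initial wavelength: λ₁ = h/(mv₁) = 5.98 × 10^-13 m
Final wavelength: λ₂ = h/(mv₂) = 2.99 × 10^-13 m

Since λ ∝ 1/v, when velocity increases by a factor of 2, the wavelength decreases by a factor of 2.

λ₂/λ₁ = v₁/v₂ = 1/2

The wavelength decreases by a factor of 2.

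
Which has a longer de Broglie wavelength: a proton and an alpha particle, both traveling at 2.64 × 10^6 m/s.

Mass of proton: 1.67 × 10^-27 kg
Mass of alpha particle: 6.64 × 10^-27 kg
The proton has the longer wavelength.

Using λ = h/(mv), since both particles have the same velocity, the wavelength depends only on mass.

For proton: λ₁ = h/(m₁v) = 1.50 × 10^-13 m
For alpha particle: λ₂ = h/(m₂v) = 3.78 × 10^-14 m

Since λ ∝ 1/m at constant velocity, the lighter particle has the longer wavelength.

The proton has the longer de Broglie wavelength.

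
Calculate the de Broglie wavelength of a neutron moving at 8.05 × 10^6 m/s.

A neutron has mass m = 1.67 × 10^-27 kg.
4.93 × 10^-14 m

Using the de Broglie relation λ = h/(mv):

λ = h/(mv)
λ = (6.626 × 10^-34 J·s) / (1.67 × 10^-27 kg × 8.05 × 10^6 m/s)
λ = 4.93 × 10^-14 m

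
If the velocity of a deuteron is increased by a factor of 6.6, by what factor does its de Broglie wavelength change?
The wavelength decreases by a factor of 6.6.

From λ = h/(mv), the wavelength is inversely proportional to velocity:

λ ∝ 1/v

If v → 6.6v, then λ → λ/6.6

When velocity is increased by a factor of 6.6, the wavelength decreases by a factor of 6.6.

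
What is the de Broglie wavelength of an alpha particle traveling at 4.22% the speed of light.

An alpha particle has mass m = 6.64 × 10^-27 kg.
7.89 × 10^-15 m

Using the de Broglie relation λ = h/(mv):

v = 4.22% × c = 1.265 × 10^7 m/s

λ = h/(mv)
λ = (6.626 × 10^-34 J·s) / (6.64 × 10^-27 kg × 1.265 × 10^7 m/s)
λ = 7.89 × 10^-15 m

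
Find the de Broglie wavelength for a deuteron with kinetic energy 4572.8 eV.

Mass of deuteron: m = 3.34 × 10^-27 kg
3.00 × 10^-13 m

Using λ = h/√(2mKE):

First convert KE to Joules: KE = 4572.8 eV = 7.326 × 10^-16 J

λ = h/√(2mKE)
λ = (6.626 × 10^-34 J·s) / √(2 × 3.34 × 10^-27 kg × 7.326 × 10^-16 J)
λ = 3.00 × 10^-13 m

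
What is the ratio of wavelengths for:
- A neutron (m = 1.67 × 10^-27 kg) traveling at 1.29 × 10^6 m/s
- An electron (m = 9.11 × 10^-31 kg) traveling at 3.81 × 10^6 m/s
λ₁/λ₂ = 1.61 × 10^-3

Using λ = h/(mv):

λ₁ = h/(m₁v₁) = 3.08 × 10^-13 m
λ₂ = h/(m₂v₂) = 1.91 × 10^-10 m

Ratio λ₁/λ₂ = (m₂v₂)/(m₁v₁)
         = (9.11 × 10^-31 kg × 3.81 × 10^6 m/s) / (1.67 × 10^-27 kg × 1.29 × 10^6 m/s)
         = 1.61 × 10^-3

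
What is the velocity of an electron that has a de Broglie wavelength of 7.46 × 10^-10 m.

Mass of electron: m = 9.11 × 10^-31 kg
9.75 × 10^5 m/s

From the de Broglie relation λ = h/(mv), we solve for v:

v = h/(mλ)
v = (6.626 × 10^-34 J·s) / (9.11 × 10^-31 kg × 7.46 × 10^-10 m)
v = 9.75 × 10^5 m/s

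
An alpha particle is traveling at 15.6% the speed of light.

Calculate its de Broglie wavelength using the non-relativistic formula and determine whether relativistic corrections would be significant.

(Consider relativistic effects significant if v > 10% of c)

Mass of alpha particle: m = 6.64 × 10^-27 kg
Yes, relativistic corrections are needed.

Using the non-relativistic de Broglie formula λ = h/(mv):

v = 15.6% × c = 4.677 × 10^7 m/s

λ = h/(mv)
λ = (6.626 × 10^-34 J·s) / (6.64 × 10^-27 kg × 4.677 × 10^7 m/s)
λ = 2.13 × 10^-15 m

Since v = 15.6% of c > 10% of c, relativistic corrections ARE significant and the actual wavelength would differ from this non-relativistic estimate.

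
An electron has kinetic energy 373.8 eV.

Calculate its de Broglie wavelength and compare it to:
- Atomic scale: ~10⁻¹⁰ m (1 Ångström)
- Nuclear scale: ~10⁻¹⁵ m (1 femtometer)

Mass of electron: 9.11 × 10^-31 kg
λ = 6.34 × 10^-11 m, which is between nuclear and atomic scales.

Using λ = h/√(2mKE):

KE = 373.8 eV = 5.989 × 10^-17 J

λ = h/√(2mKE)
λ = (6.626 × 10^-34 J·s) / √(2 × 9.11 × 10^-31 kg × 5.989 × 10^-17 J)
λ = 6.34 × 10^-11 m

Comparison:
- Atomic scale (10⁻¹⁰ m): λ is 0.63× this size
- Nuclear scale (10⁻¹⁵ m): λ is 6.3e+04× this size

The wavelength is between nuclear and atomic scales.

This wavelength is appropriate for probing atomic structure but too large for nuclear physics experiments.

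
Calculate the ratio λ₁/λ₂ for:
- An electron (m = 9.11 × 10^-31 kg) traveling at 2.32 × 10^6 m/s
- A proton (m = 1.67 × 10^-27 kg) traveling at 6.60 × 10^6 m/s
λ₁/λ₂ = 5.21 × 10^3

Using λ = h/(mv):

λ₁ = h/(m₁v₁) = 3.14 × 10^-10 m
λ₂ = h/(m₂v₂) = 6.01 × 10^-14 m

Ratio λ₁/λ₂ = (m₂v₂)/(m₁v₁)
         = (1.67 × 10^-27 kg × 6.60 × 10^6 m/s) / (9.11 × 10^-31 kg × 2.32 × 10^6 m/s)
         = 5.21 × 10^3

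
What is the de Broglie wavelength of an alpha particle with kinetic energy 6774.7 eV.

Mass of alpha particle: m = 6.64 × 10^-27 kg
1.75 × 10^-13 m

Using λ = h/√(2mKE):

First convert KE to Joules: KE = 6774.7 eV = 1.085 × 10^-15 J

λ = h/√(2mKE)
λ = (6.626 × 10^-34 J·s) / √(2 × 6.64 × 10^-27 kg × 1.085 × 10^-15 J)
λ = 1.75 × 10^-13 m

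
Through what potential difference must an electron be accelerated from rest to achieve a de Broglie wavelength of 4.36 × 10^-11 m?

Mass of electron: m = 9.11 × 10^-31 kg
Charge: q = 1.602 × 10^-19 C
791 V

From λ = h/√(2mqV), we solve for V:

λ² = h²/(2mqV)
V = h²/(2mqλ²)
V = (6.626 × 10^-34 J·s)² / (2 × 9.11 × 10^-31 kg × 1.602 × 10^-19 C × (4.36 × 10^-11 m)²)
V = 791 V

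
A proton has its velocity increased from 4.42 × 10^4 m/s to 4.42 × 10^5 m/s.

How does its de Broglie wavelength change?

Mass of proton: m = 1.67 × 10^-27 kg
The wavelength decreases by a factor of 10.

Using λ = h/(mv):

Initial wavelength: λ₁ = h/(mv₁) = 8.98 × 10^-12 m
Final wavelength: λ₂ = h/(mv₂) = 8.98 × 10^-13 m

Since λ ∝ 1/v, when velocity increases by a factor of 10, the wavelength decreases by a factor of 10.

λ₂/λ₁ = v₁/v₂ = 1/10

The wavelength decreases by a factor of 10.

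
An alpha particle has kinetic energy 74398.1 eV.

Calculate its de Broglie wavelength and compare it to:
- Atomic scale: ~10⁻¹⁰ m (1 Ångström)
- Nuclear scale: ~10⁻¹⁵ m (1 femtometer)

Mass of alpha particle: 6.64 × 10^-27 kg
λ = 5.27 × 10^-14 m, which is between nuclear and atomic scales.

Using λ = h/√(2mKE):

KE = 74398.1 eV = 1.192 × 10^-14 J

λ = h/√(2mKE)
λ = (6.626 × 10^-34 J·s) / √(2 × 6.64 × 10^-27 kg × 1.192 × 10^-14 J)
λ = 5.27 × 10^-14 m

Comparison:
- Atomic scale (10⁻¹⁰ m): λ is 0.00053× this size
- Nuclear scale (10⁻¹⁵ m): λ is 53× this size

The wavelength is between nuclear and atomic scales.

This wavelength is appropriate for probing atomic structure but too large for nuclear physics experiments.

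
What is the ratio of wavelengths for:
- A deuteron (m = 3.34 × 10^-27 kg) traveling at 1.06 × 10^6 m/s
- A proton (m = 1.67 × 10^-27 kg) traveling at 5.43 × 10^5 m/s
λ₁/λ₂ = 0.256

Using λ = h/(mv):

λ₁ = h/(m₁v₁) = 1.87 × 10^-13 m
λ₂ = h/(m₂v₂) = 7.31 × 10^-13 m

Ratio λ₁/λ₂ = (m₂v₂)/(m₁v₁)
         = (1.67 × 10^-27 kg × 5.43 × 10^5 m/s) / (3.34 × 10^-27 kg × 1.06 × 10^6 m/s)
         = 0.256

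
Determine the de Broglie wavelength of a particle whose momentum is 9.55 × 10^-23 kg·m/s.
6.94 × 10^-12 m

Using the de Broglie relation λ = h/p:

λ = h/p
λ = (6.626 × 10^-34 J·s) / (9.55 × 10^-23 kg·m/s)
λ = 6.94 × 10^-12 m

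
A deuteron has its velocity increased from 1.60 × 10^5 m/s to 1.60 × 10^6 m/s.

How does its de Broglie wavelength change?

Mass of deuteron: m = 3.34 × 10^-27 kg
The wavelength decreases by a factor of 10.

Using λ = h/(mv):

Initial wavelength: λ₁ = h/(mv₁) = 1.24 × 10^-12 m
Final wavelength: λ₂ = h/(mv₂) = 1.24 × 10^-13 m

Since λ ∝ 1/v, when velocity increases by a factor of 10, the wavelength decreases by a factor of 10.

λ₂/λ₁ = v₁/v₂ = 1/10

The wavelength decreases by a factor of 10.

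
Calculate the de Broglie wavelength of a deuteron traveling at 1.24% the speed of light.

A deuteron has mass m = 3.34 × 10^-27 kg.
5.34 × 10^-14 m

Using the de Broglie relation λ = h/(mv):

v = 1.24% × c = 3.717 × 10^6 m/s

λ = h/(mv)
λ = (6.626 × 10^-34 J·s) / (3.34 × 10^-27 kg × 3.717 × 10^6 m/s)
λ = 5.34 × 10^-14 m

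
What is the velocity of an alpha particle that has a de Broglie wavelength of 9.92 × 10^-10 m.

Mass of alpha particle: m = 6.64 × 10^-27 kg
1.01 × 10^2 m/s

From the de Broglie relation λ = h/(mv), we solve for v:

v = h/(mλ)
v = (6.626 × 10^-34 J·s) / (6.64 × 10^-27 kg × 9.92 × 10^-10 m)
v = 1.01 × 10^2 m/s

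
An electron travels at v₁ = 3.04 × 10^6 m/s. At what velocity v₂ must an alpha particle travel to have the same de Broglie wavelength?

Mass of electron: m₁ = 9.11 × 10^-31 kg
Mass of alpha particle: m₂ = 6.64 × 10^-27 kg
v₂ = 4.17 × 10^2 m/s

For equal de Broglie wavelengths: λ₁ = λ₂

h/(m₁v₁) = h/(m₂v₂)
m₁v₁ = m₂v₂
v₂ = v₁ · (m₁/m₂)

v₂ = 3.04 × 10^6 m/s × (9.11 × 10^-31 kg / 6.64 × 10^-27 kg)
v₂ = 4.17 × 10^2 m/s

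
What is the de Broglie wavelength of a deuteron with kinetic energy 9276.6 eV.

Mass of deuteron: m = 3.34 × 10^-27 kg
2.10 × 10^-13 m

Using λ = h/√(2mKE):

First convert KE to Joules: KE = 9276.6 eV = 1.486 × 10^-15 J

λ = h/√(2mKE)
λ = (6.626 × 10^-34 J·s) / √(2 × 3.34 × 10^-27 kg × 1.486 × 10^-15 J)
λ = 2.10 × 10^-13 m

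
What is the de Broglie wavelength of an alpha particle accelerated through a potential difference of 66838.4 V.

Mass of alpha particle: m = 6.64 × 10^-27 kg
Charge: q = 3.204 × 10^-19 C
3.93 × 10^-14 m

When a particle is accelerated through voltage V, it gains kinetic energy KE = qV.

The de Broglie wavelength is then λ = h/√(2mqV):

λ = h/√(2mqV)
λ = (6.626 × 10^-34 J·s) / √(2 × 6.64 × 10^-27 kg × 3.204 × 10^-19 C × 66838.4 V)
λ = 3.93 × 10^-14 m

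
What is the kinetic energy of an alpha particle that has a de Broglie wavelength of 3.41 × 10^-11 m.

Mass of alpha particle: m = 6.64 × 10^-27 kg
2.84 × 10^-20 J (or 0.177 eV)

From λ = h/√(2mKE), we solve for KE:

λ² = h²/(2mKE)
KE = h²/(2mλ²)
KE = (6.626 × 10^-34 J·s)² / (2 × 6.64 × 10^-27 kg × (3.41 × 10^-11 m)²)
KE = 2.84 × 10^-20 J
KE = 0.177 eV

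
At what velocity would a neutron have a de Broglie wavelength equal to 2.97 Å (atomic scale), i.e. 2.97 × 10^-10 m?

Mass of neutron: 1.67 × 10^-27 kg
1.34 × 10^3 m/s

From λ = h/(mv), solve for v:

v = h/(mλ)
v = (6.626 × 10^-34 J·s) / (1.67 × 10^-27 kg × 2.97 × 10^-10 m)
v = 1.34 × 10^3 m/s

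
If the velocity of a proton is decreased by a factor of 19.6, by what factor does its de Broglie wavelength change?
The wavelength increases by a factor of 19.6.

From λ = h/(mv), the wavelength is inversely proportional to velocity:

λ ∝ 1/v

If v → v/19.6, then λ → 19.6λ

When velocity is decreased by a factor of 19.6, the wavelength increases by a factor of 19.6.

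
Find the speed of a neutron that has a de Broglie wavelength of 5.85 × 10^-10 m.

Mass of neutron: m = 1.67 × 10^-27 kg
6.78 × 10^2 m/s

From the de Broglie relation λ = h/(mv), we solve for v:

v = h/(mλ)
v = (6.626 × 10^-34 J·s) / (1.67 × 10^-27 kg × 5.85 × 10^-10 m)
v = 6.78 × 10^2 m/s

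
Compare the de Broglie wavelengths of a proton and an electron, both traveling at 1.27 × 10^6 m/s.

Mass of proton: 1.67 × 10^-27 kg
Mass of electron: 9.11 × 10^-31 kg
The electron has the longer wavelength.

Using λ = h/(mv), since both particles have the same velocity, the wavelength depends only on mass.

For proton: λ₁ = h/(m₁v) = 3.12 × 10^-13 m
For electron: λ₂ = h/(m₂v) = 5.73 × 10^-10 m

Since λ ∝ 1/m at constant velocity, the lighter particle has the longer wavelength.

The electron has the longer de Broglie wavelength.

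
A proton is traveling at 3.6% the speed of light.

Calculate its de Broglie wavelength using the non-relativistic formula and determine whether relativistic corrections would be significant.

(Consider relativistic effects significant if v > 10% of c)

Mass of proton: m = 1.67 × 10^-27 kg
No, relativistic corrections are not needed.

Using the non-relativistic de Broglie formula λ = h/(mv):

v = 3.6% × c = 1.079 × 10^7 m/s

λ = h/(mv)
λ = (6.626 × 10^-34 J·s) / (1.67 × 10^-27 kg × 1.079 × 10^7 m/s)
λ = 3.68 × 10^-14 m

Since v = 3.6% of c < 10% of c, relativistic corrections are NOT significant and this non-relativistic result is a good approximation.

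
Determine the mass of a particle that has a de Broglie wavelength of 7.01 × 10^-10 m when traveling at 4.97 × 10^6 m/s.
1.90 × 10^-31 kg

From the de Broglie relation λ = h/(mv), we solve for m:

m = h/(λv)
m = (6.626 × 10^-34 J·s) / (7.01 × 10^-10 m × 4.97 × 10^6 m/s)
m = 1.90 × 10^-31 kg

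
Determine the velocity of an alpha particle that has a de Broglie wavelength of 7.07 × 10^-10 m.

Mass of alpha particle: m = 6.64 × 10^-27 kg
1.41 × 10^2 m/s

From the de Broglie relation λ = h/(mv), we solve for v:

v = h/(mλ)
v = (6.626 × 10^-34 J·s) / (6.64 × 10^-27 kg × 7.07 × 10^-10 m)
v = 1.41 × 10^2 m/s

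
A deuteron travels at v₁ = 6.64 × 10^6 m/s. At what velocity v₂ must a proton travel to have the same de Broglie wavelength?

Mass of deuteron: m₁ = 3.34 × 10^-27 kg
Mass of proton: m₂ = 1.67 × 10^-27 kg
v₂ = 1.33 × 10^7 m/s

For equal de Broglie wavelengths: λ₁ = λ₂

h/(m₁v₁) = h/(m₂v₂)
m₁v₁ = m₂v₂
v₂ = v₁ · (m₁/m₂)

v₂ = 6.64 × 10^6 m/s × (3.34 × 10^-27 kg / 1.67 × 10^-27 kg)
v₂ = 1.33 × 10^7 m/s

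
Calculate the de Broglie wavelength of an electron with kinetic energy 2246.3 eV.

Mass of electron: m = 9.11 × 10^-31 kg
2.59 × 10^-11 m

Using λ = h/√(2mKE):

First convert KE to Joules: KE = 2246.3 eV = 3.599 × 10^-16 J

λ = h/√(2mKE)
λ = (6.626 × 10^-34 J·s) / √(2 × 9.11 × 10^-31 kg × 3.599 × 10^-16 J)
λ = 2.59 × 10^-11 m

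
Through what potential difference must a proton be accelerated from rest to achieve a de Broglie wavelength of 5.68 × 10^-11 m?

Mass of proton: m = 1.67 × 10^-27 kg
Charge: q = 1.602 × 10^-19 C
2.54 × 10^-1 V

From λ = h/√(2mqV), we solve for V:

λ² = h²/(2mqV)
V = h²/(2mqλ²)
V = (6.626 × 10^-34 J·s)² / (2 × 1.67 × 10^-27 kg × 1.602 × 10^-19 C × (5.68 × 10^-11 m)²)
V = 2.54 × 10^-1 V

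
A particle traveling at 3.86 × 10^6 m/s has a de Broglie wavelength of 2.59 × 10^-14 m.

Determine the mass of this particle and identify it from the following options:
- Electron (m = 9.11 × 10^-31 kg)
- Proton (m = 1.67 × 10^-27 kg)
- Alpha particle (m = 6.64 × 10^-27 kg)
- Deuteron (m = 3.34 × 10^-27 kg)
The particle is an alpha particle.

From λ = h/(mv), solve for mass:

m = h/(λv)
m = (6.626 × 10^-34 J·s) / (2.59 × 10^-14 m × 3.86 × 10^6 m/s)
m = 6.63 × 10^-27 kg

Comparing with the listed masses, this is closest to an alpha particle.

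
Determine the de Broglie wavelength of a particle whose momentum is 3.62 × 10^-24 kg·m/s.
1.83 × 10^-10 m

Using the de Broglie relation λ = h/p:

λ = h/p
λ = (6.626 × 10^-34 J·s) / (3.62 × 10^-24 kg·m/s)
λ = 1.83 × 10^-10 m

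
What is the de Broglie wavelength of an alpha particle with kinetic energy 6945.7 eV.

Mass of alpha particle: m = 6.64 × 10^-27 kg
1.72 × 10^-13 m

Using λ = h/√(2mKE):

First convert KE to Joules: KE = 6945.7 eV = 1.113 × 10^-15 J

λ = h/√(2mKE)
λ = (6.626 × 10^-34 J·s) / √(2 × 6.64 × 10^-27 kg × 1.113 × 10^-15 J)
λ = 1.72 × 10^-13 m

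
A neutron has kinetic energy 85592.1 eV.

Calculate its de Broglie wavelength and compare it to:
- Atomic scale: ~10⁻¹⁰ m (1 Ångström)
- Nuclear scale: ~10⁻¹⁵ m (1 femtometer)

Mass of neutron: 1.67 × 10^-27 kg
λ = 9.79 × 10^-14 m, which is between nuclear and atomic scales.

Using λ = h/√(2mKE):

KE = 85592.1 eV = 1.371 × 10^-14 J

λ = h/√(2mKE)
λ = (6.626 × 10^-34 J·s) / √(2 × 1.67 × 10^-27 kg × 1.371 × 10^-14 J)
λ = 9.79 × 10^-14 m

Comparison:
- Atomic scale (10⁻¹⁰ m): λ is 0.00098× this size
- Nuclear scale (10⁻¹⁵ m): λ is 98× this size

The wavelength is between nuclear and atomic scales.

This wavelength is appropriate for probing atomic structure but too large for nuclear physics experiments.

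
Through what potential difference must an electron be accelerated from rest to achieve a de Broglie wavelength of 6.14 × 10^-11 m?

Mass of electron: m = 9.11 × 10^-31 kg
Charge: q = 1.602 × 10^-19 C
399 V

From λ = h/√(2mqV), we solve for V:

λ² = h²/(2mqV)
V = h²/(2mqλ²)
V = (6.626 × 10^-34 J·s)² / (2 × 9.11 × 10^-31 kg × 1.602 × 10^-19 C × (6.14 × 10^-11 m)²)
V = 399 V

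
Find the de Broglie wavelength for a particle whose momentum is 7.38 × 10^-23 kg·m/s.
8.98 × 10^-12 m

Using the de Broglie relation λ = h/p:

λ = h/p
λ = (6.626 × 10^-34 J·s) / (7.38 × 10^-23 kg·m/s)
λ = 8.98 × 10^-12 m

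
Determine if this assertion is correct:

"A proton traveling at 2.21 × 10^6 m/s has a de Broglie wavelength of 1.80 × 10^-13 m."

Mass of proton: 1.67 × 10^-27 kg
True

The claim is correct.

Using λ = h/(mv):
λ = (6.626 × 10^-34 J·s) / (1.67 × 10^-27 kg × 2.21 × 10^6 m/s)
λ = 1.80 × 10^-13 m

This matches the claimed value.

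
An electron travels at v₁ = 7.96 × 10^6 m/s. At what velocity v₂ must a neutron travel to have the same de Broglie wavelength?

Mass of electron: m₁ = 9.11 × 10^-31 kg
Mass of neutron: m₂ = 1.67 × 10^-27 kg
v₂ = 4.34 × 10^3 m/s

For equal de Broglie wavelengths: λ₁ = λ₂

h/(m₁v₁) = h/(m₂v₂)
m₁v₁ = m₂v₂
v₂ = v₁ · (m₁/m₂)

v₂ = 7.96 × 10^6 m/s × (9.11 × 10^-31 kg / 1.67 × 10^-27 kg)
v₂ = 4.34 × 10^3 m/s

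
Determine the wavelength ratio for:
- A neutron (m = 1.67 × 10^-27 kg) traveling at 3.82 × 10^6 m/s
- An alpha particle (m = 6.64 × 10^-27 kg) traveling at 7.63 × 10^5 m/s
λ₁/λ₂ = 0.794

Using λ = h/(mv):

λ₁ = h/(m₁v₁) = 1.04 × 10^-13 m
λ₂ = h/(m₂v₂) = 1.31 × 10^-13 m

Ratio λ₁/λ₂ = (m₂v₂)/(m₁v₁)
         = (6.64 × 10^-27 kg × 7.63 × 10^5 m/s) / (1.67 × 10^-27 kg × 3.82 × 10^6 m/s)
         = 0.794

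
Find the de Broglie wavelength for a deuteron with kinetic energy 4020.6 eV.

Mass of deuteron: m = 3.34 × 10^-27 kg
3.19 × 10^-13 m

Using λ = h/√(2mKE):

First convert KE to Joules: KE = 4020.6 eV = 6.442 × 10^-16 J

λ = h/√(2mKE)
λ = (6.626 × 10^-34 J·s) / √(2 × 3.34 × 10^-27 kg × 6.442 × 10^-16 J)
λ = 3.19 × 10^-13 m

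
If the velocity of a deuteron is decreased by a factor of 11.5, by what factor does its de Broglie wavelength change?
The wavelength increases by a factor of 11.5.

From λ = h/(mv), the wavelength is inversely proportional to velocity:

λ ∝ 1/v

If v → v/11.5, then λ → 11.5λ

When velocity is decreased by a factor of 11.5, the wavelength increases by a factor of 11.5.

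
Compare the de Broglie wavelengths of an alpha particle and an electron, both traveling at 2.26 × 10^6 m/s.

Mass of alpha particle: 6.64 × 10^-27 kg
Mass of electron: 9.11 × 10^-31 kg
The electron has the longer wavelength.

Using λ = h/(mv), since both particles have the same velocity, the wavelength depends only on mass.

For alpha particle: λ₁ = h/(m₁v) = 4.42 × 10^-14 m
For electron: λ₂ = h/(m₂v) = 3.22 × 10^-10 m

Since λ ∝ 1/m at constant velocity, the lighter particle has the longer wavelength.

The electron has the longer de Broglie wavelength.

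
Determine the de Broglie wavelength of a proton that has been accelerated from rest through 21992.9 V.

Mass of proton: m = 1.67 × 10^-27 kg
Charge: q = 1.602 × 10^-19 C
1.93 × 10^-13 m

When a particle is accelerated through voltage V, it gains kinetic energy KE = qV.

The de Broglie wavelength is then λ = h/√(2mqV):

λ = h/√(2mqV)
λ = (6.626 × 10^-34 J·s) / √(2 × 1.67 × 10^-27 kg × 1.602 × 10^-19 C × 21992.9 V)
λ = 1.93 × 10^-13 m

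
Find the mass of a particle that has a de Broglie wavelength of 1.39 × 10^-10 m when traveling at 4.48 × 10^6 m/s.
1.06 × 10^-30 kg

From the de Broglie relation λ = h/(mv), we solve for m:

m = h/(λv)
m = (6.626 × 10^-34 J·s) / (1.39 × 10^-10 m × 4.48 × 10^6 m/s)
m = 1.06 × 10^-30 kg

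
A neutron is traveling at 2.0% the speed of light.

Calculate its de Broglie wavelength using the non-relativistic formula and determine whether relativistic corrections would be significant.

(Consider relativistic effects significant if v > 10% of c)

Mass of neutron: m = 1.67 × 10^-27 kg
No, relativistic corrections are not needed.

Using the non-relativistic de Broglie formula λ = h/(mv):

v = 2.0% × c = 5.996 × 10^6 m/s

λ = h/(mv)
λ = (6.626 × 10^-34 J·s) / (1.67 × 10^-27 kg × 5.996 × 10^6 m/s)
λ = 6.62 × 10^-14 m

Since v = 2.0% of c < 10% of c, relativistic corrections are NOT significant and this non-relativistic result is a good approximation.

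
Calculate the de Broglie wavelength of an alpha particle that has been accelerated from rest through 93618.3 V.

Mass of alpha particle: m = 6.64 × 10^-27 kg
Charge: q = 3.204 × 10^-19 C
3.32 × 10^-14 m

When a particle is accelerated through voltage V, it gains kinetic energy KE = qV.

The de Broglie wavelength is then λ = h/√(2mqV):

λ = h/√(2mqV)
λ = (6.626 × 10^-34 J·s) / √(2 × 6.64 × 10^-27 kg × 3.204 × 10^-19 C × 93618.3 V)
λ = 3.32 × 10^-14 m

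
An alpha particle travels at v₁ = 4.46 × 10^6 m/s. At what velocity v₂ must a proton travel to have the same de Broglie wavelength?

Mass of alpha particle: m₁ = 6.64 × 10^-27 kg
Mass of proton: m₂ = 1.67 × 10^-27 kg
v₂ = 1.77 × 10^7 m/s

For equal de Broglie wavelengths: λ₁ = λ₂

h/(m₁v₁) = h/(m₂v₂)
m₁v₁ = m₂v₂
v₂ = v₁ · (m₁/m₂)

v₂ = 4.46 × 10^6 m/s × (6.64 × 10^-27 kg / 1.67 × 10^-27 kg)
v₂ = 1.77 × 10^7 m/s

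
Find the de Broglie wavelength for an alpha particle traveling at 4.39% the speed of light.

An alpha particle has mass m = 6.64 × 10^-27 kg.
7.58 × 10^-15 m

Using the de Broglie relation λ = h/(mv):

v = 4.39% × c = 1.316 × 10^7 m/s

λ = h/(mv)
λ = (6.626 × 10^-34 J·s) / (6.64 × 10^-27 kg × 1.316 × 10^7 m/s)
λ = 7.58 × 10^-15 m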